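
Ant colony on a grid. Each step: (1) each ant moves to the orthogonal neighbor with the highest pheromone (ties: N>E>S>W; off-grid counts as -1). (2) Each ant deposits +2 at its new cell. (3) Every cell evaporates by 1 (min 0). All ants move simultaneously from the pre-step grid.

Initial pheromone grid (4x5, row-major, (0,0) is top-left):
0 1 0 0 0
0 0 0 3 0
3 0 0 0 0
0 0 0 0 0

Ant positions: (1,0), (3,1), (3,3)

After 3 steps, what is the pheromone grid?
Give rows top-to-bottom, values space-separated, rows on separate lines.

After step 1: ants at (2,0),(2,1),(2,3)
  0 0 0 0 0
  0 0 0 2 0
  4 1 0 1 0
  0 0 0 0 0
After step 2: ants at (2,1),(2,0),(1,3)
  0 0 0 0 0
  0 0 0 3 0
  5 2 0 0 0
  0 0 0 0 0
After step 3: ants at (2,0),(2,1),(0,3)
  0 0 0 1 0
  0 0 0 2 0
  6 3 0 0 0
  0 0 0 0 0

0 0 0 1 0
0 0 0 2 0
6 3 0 0 0
0 0 0 0 0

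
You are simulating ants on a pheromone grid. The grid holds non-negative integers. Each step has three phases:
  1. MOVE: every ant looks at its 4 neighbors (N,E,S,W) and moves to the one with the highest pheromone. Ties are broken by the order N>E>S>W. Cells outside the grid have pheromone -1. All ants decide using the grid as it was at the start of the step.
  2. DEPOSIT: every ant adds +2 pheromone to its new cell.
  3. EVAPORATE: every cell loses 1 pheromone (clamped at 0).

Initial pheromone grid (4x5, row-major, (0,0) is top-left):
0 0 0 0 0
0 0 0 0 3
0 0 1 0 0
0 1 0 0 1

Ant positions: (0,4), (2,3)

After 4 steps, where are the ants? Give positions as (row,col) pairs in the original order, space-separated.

Step 1: ant0:(0,4)->S->(1,4) | ant1:(2,3)->W->(2,2)
  grid max=4 at (1,4)
Step 2: ant0:(1,4)->N->(0,4) | ant1:(2,2)->N->(1,2)
  grid max=3 at (1,4)
Step 3: ant0:(0,4)->S->(1,4) | ant1:(1,2)->S->(2,2)
  grid max=4 at (1,4)
Step 4: ant0:(1,4)->N->(0,4) | ant1:(2,2)->N->(1,2)
  grid max=3 at (1,4)

(0,4) (1,2)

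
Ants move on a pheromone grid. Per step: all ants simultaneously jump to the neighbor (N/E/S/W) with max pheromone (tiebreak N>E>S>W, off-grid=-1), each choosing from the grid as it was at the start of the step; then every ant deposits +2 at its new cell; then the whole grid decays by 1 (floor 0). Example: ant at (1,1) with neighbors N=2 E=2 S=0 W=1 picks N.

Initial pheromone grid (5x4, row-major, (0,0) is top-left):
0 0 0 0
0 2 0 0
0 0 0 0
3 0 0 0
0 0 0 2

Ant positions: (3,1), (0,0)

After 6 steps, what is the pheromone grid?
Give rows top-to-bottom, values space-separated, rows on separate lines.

After step 1: ants at (3,0),(0,1)
  0 1 0 0
  0 1 0 0
  0 0 0 0
  4 0 0 0
  0 0 0 1
After step 2: ants at (2,0),(1,1)
  0 0 0 0
  0 2 0 0
  1 0 0 0
  3 0 0 0
  0 0 0 0
After step 3: ants at (3,0),(0,1)
  0 1 0 0
  0 1 0 0
  0 0 0 0
  4 0 0 0
  0 0 0 0
After step 4: ants at (2,0),(1,1)
  0 0 0 0
  0 2 0 0
  1 0 0 0
  3 0 0 0
  0 0 0 0
After step 5: ants at (3,0),(0,1)
  0 1 0 0
  0 1 0 0
  0 0 0 0
  4 0 0 0
  0 0 0 0
After step 6: ants at (2,0),(1,1)
  0 0 0 0
  0 2 0 0
  1 0 0 0
  3 0 0 0
  0 0 0 0

0 0 0 0
0 2 0 0
1 0 0 0
3 0 0 0
0 0 0 0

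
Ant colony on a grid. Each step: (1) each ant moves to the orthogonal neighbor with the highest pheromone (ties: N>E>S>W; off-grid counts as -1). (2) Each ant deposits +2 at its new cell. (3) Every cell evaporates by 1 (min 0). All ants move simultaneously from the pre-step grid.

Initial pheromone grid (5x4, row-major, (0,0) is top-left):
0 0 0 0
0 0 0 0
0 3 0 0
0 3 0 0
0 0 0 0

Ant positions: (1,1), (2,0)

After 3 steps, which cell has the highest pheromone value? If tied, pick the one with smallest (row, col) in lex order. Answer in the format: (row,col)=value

Step 1: ant0:(1,1)->S->(2,1) | ant1:(2,0)->E->(2,1)
  grid max=6 at (2,1)
Step 2: ant0:(2,1)->S->(3,1) | ant1:(2,1)->S->(3,1)
  grid max=5 at (2,1)
Step 3: ant0:(3,1)->N->(2,1) | ant1:(3,1)->N->(2,1)
  grid max=8 at (2,1)
Final grid:
  0 0 0 0
  0 0 0 0
  0 8 0 0
  0 4 0 0
  0 0 0 0
Max pheromone 8 at (2,1)

Answer: (2,1)=8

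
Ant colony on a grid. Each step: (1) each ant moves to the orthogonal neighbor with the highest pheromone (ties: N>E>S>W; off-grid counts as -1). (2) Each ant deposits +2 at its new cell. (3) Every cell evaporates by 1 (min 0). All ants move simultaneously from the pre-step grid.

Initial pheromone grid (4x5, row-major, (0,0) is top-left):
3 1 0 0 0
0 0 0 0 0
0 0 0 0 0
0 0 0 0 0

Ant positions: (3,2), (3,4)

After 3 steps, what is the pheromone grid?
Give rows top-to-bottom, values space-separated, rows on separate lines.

After step 1: ants at (2,2),(2,4)
  2 0 0 0 0
  0 0 0 0 0
  0 0 1 0 1
  0 0 0 0 0
After step 2: ants at (1,2),(1,4)
  1 0 0 0 0
  0 0 1 0 1
  0 0 0 0 0
  0 0 0 0 0
After step 3: ants at (0,2),(0,4)
  0 0 1 0 1
  0 0 0 0 0
  0 0 0 0 0
  0 0 0 0 0

0 0 1 0 1
0 0 0 0 0
0 0 0 0 0
0 0 0 0 0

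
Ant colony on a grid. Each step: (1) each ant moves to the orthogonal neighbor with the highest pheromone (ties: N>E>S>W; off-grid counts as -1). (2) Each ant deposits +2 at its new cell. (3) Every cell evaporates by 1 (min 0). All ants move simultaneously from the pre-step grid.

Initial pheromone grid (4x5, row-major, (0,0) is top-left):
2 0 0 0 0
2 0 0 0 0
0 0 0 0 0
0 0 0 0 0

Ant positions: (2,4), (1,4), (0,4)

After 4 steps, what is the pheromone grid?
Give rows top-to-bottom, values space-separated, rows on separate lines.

After step 1: ants at (1,4),(0,4),(1,4)
  1 0 0 0 1
  1 0 0 0 3
  0 0 0 0 0
  0 0 0 0 0
After step 2: ants at (0,4),(1,4),(0,4)
  0 0 0 0 4
  0 0 0 0 4
  0 0 0 0 0
  0 0 0 0 0
After step 3: ants at (1,4),(0,4),(1,4)
  0 0 0 0 5
  0 0 0 0 7
  0 0 0 0 0
  0 0 0 0 0
After step 4: ants at (0,4),(1,4),(0,4)
  0 0 0 0 8
  0 0 0 0 8
  0 0 0 0 0
  0 0 0 0 0

0 0 0 0 8
0 0 0 0 8
0 0 0 0 0
0 0 0 0 0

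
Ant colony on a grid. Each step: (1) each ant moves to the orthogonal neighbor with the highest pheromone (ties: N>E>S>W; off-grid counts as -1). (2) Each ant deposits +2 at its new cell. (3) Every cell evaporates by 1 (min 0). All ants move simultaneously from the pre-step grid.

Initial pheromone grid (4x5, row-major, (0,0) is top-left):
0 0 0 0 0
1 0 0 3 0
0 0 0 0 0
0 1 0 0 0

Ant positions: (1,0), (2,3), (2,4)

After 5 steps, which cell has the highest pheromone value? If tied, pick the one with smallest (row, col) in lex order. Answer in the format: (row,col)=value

Step 1: ant0:(1,0)->N->(0,0) | ant1:(2,3)->N->(1,3) | ant2:(2,4)->N->(1,4)
  grid max=4 at (1,3)
Step 2: ant0:(0,0)->E->(0,1) | ant1:(1,3)->E->(1,4) | ant2:(1,4)->W->(1,3)
  grid max=5 at (1,3)
Step 3: ant0:(0,1)->E->(0,2) | ant1:(1,4)->W->(1,3) | ant2:(1,3)->E->(1,4)
  grid max=6 at (1,3)
Step 4: ant0:(0,2)->E->(0,3) | ant1:(1,3)->E->(1,4) | ant2:(1,4)->W->(1,3)
  grid max=7 at (1,3)
Step 5: ant0:(0,3)->S->(1,3) | ant1:(1,4)->W->(1,3) | ant2:(1,3)->E->(1,4)
  grid max=10 at (1,3)
Final grid:
  0 0 0 0 0
  0 0 0 10 5
  0 0 0 0 0
  0 0 0 0 0
Max pheromone 10 at (1,3)

Answer: (1,3)=10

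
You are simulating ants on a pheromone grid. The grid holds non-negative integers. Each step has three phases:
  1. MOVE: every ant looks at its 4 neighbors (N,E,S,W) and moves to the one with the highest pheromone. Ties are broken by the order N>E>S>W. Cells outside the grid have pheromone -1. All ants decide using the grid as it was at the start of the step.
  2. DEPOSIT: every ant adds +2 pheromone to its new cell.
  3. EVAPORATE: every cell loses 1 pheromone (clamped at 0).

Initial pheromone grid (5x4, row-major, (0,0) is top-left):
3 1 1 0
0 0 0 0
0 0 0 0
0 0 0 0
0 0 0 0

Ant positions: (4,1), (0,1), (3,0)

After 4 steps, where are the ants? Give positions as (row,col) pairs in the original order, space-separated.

Step 1: ant0:(4,1)->N->(3,1) | ant1:(0,1)->W->(0,0) | ant2:(3,0)->N->(2,0)
  grid max=4 at (0,0)
Step 2: ant0:(3,1)->N->(2,1) | ant1:(0,0)->E->(0,1) | ant2:(2,0)->N->(1,0)
  grid max=3 at (0,0)
Step 3: ant0:(2,1)->N->(1,1) | ant1:(0,1)->W->(0,0) | ant2:(1,0)->N->(0,0)
  grid max=6 at (0,0)
Step 4: ant0:(1,1)->N->(0,1) | ant1:(0,0)->E->(0,1) | ant2:(0,0)->E->(0,1)
  grid max=5 at (0,0)

(0,1) (0,1) (0,1)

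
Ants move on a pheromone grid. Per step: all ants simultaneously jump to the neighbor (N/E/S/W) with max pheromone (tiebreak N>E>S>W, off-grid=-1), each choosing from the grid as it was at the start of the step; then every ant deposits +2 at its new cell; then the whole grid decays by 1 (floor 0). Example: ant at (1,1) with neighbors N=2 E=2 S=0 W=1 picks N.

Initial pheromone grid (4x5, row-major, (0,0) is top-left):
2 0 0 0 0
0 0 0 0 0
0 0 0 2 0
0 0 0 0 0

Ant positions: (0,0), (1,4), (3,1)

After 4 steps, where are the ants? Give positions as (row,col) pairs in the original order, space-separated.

Step 1: ant0:(0,0)->E->(0,1) | ant1:(1,4)->N->(0,4) | ant2:(3,1)->N->(2,1)
  grid max=1 at (0,0)
Step 2: ant0:(0,1)->W->(0,0) | ant1:(0,4)->S->(1,4) | ant2:(2,1)->N->(1,1)
  grid max=2 at (0,0)
Step 3: ant0:(0,0)->E->(0,1) | ant1:(1,4)->N->(0,4) | ant2:(1,1)->N->(0,1)
  grid max=3 at (0,1)
Step 4: ant0:(0,1)->W->(0,0) | ant1:(0,4)->S->(1,4) | ant2:(0,1)->W->(0,0)
  grid max=4 at (0,0)

(0,0) (1,4) (0,0)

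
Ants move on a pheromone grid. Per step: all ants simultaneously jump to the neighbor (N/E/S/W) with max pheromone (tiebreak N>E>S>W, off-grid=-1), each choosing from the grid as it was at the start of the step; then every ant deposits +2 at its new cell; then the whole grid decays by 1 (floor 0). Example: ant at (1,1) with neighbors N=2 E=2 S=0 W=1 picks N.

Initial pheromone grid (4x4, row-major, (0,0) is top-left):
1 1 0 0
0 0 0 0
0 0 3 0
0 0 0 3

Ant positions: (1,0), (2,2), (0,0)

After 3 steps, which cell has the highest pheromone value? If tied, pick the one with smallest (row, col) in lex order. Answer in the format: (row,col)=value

Answer: (0,0)=4

Derivation:
Step 1: ant0:(1,0)->N->(0,0) | ant1:(2,2)->N->(1,2) | ant2:(0,0)->E->(0,1)
  grid max=2 at (0,0)
Step 2: ant0:(0,0)->E->(0,1) | ant1:(1,2)->S->(2,2) | ant2:(0,1)->W->(0,0)
  grid max=3 at (0,0)
Step 3: ant0:(0,1)->W->(0,0) | ant1:(2,2)->N->(1,2) | ant2:(0,0)->E->(0,1)
  grid max=4 at (0,0)
Final grid:
  4 4 0 0
  0 0 1 0
  0 0 2 0
  0 0 0 0
Max pheromone 4 at (0,0)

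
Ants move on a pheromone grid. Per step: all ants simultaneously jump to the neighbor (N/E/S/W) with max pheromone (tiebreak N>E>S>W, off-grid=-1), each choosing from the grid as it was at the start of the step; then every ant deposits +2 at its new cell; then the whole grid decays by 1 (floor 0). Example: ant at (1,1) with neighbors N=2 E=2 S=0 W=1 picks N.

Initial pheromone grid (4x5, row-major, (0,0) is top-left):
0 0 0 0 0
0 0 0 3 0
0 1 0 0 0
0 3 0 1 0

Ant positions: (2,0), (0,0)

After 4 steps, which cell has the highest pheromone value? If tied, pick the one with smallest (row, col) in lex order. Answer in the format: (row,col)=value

Step 1: ant0:(2,0)->E->(2,1) | ant1:(0,0)->E->(0,1)
  grid max=2 at (1,3)
Step 2: ant0:(2,1)->S->(3,1) | ant1:(0,1)->E->(0,2)
  grid max=3 at (3,1)
Step 3: ant0:(3,1)->N->(2,1) | ant1:(0,2)->E->(0,3)
  grid max=2 at (2,1)
Step 4: ant0:(2,1)->S->(3,1) | ant1:(0,3)->E->(0,4)
  grid max=3 at (3,1)
Final grid:
  0 0 0 0 1
  0 0 0 0 0
  0 1 0 0 0
  0 3 0 0 0
Max pheromone 3 at (3,1)

Answer: (3,1)=3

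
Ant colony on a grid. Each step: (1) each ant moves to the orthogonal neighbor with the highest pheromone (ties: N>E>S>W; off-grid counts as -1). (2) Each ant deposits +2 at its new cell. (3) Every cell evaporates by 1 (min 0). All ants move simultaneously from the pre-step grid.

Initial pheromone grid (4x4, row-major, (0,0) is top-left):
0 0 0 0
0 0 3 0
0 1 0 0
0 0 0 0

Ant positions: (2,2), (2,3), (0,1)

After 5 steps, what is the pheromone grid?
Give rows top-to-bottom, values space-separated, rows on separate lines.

After step 1: ants at (1,2),(1,3),(0,2)
  0 0 1 0
  0 0 4 1
  0 0 0 0
  0 0 0 0
After step 2: ants at (0,2),(1,2),(1,2)
  0 0 2 0
  0 0 7 0
  0 0 0 0
  0 0 0 0
After step 3: ants at (1,2),(0,2),(0,2)
  0 0 5 0
  0 0 8 0
  0 0 0 0
  0 0 0 0
After step 4: ants at (0,2),(1,2),(1,2)
  0 0 6 0
  0 0 11 0
  0 0 0 0
  0 0 0 0
After step 5: ants at (1,2),(0,2),(0,2)
  0 0 9 0
  0 0 12 0
  0 0 0 0
  0 0 0 0

0 0 9 0
0 0 12 0
0 0 0 0
0 0 0 0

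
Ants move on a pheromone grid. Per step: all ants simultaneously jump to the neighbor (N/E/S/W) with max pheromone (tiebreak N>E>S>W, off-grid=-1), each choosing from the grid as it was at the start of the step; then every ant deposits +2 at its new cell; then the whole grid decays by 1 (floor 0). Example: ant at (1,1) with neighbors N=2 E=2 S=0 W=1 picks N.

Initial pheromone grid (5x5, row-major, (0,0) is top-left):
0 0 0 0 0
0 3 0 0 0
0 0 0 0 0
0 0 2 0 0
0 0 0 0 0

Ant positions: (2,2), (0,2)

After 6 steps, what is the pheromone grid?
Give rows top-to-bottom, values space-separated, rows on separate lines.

After step 1: ants at (3,2),(0,3)
  0 0 0 1 0
  0 2 0 0 0
  0 0 0 0 0
  0 0 3 0 0
  0 0 0 0 0
After step 2: ants at (2,2),(0,4)
  0 0 0 0 1
  0 1 0 0 0
  0 0 1 0 0
  0 0 2 0 0
  0 0 0 0 0
After step 3: ants at (3,2),(1,4)
  0 0 0 0 0
  0 0 0 0 1
  0 0 0 0 0
  0 0 3 0 0
  0 0 0 0 0
After step 4: ants at (2,2),(0,4)
  0 0 0 0 1
  0 0 0 0 0
  0 0 1 0 0
  0 0 2 0 0
  0 0 0 0 0
After step 5: ants at (3,2),(1,4)
  0 0 0 0 0
  0 0 0 0 1
  0 0 0 0 0
  0 0 3 0 0
  0 0 0 0 0
After step 6: ants at (2,2),(0,4)
  0 0 0 0 1
  0 0 0 0 0
  0 0 1 0 0
  0 0 2 0 0
  0 0 0 0 0

0 0 0 0 1
0 0 0 0 0
0 0 1 0 0
0 0 2 0 0
0 0 0 0 0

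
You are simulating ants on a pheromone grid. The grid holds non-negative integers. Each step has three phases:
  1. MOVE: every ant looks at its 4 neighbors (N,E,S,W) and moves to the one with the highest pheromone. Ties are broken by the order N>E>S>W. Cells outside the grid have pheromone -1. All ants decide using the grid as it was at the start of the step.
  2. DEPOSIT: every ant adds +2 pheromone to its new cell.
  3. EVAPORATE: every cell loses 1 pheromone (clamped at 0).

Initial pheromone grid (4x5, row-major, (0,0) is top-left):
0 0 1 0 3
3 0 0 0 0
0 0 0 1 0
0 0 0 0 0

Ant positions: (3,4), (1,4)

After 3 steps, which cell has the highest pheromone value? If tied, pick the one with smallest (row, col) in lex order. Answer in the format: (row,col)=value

Step 1: ant0:(3,4)->N->(2,4) | ant1:(1,4)->N->(0,4)
  grid max=4 at (0,4)
Step 2: ant0:(2,4)->N->(1,4) | ant1:(0,4)->S->(1,4)
  grid max=3 at (0,4)
Step 3: ant0:(1,4)->N->(0,4) | ant1:(1,4)->N->(0,4)
  grid max=6 at (0,4)
Final grid:
  0 0 0 0 6
  0 0 0 0 2
  0 0 0 0 0
  0 0 0 0 0
Max pheromone 6 at (0,4)

Answer: (0,4)=6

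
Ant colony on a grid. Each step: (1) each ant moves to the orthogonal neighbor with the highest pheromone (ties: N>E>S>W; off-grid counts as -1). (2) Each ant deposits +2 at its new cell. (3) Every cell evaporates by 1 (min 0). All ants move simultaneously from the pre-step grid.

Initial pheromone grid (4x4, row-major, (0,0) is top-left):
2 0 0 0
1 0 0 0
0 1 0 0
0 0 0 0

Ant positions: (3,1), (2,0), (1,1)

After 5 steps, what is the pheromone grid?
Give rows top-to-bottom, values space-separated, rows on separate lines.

After step 1: ants at (2,1),(1,0),(2,1)
  1 0 0 0
  2 0 0 0
  0 4 0 0
  0 0 0 0
After step 2: ants at (1,1),(0,0),(1,1)
  2 0 0 0
  1 3 0 0
  0 3 0 0
  0 0 0 0
After step 3: ants at (2,1),(1,0),(2,1)
  1 0 0 0
  2 2 0 0
  0 6 0 0
  0 0 0 0
After step 4: ants at (1,1),(1,1),(1,1)
  0 0 0 0
  1 7 0 0
  0 5 0 0
  0 0 0 0
After step 5: ants at (2,1),(2,1),(2,1)
  0 0 0 0
  0 6 0 0
  0 10 0 0
  0 0 0 0

0 0 0 0
0 6 0 0
0 10 0 0
0 0 0 0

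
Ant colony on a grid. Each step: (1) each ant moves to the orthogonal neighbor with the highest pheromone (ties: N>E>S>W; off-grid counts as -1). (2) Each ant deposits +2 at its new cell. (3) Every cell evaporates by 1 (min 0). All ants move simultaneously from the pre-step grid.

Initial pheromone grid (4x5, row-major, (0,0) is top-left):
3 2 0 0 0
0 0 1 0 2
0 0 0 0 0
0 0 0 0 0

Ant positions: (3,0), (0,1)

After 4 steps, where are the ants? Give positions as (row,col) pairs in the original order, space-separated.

Step 1: ant0:(3,0)->N->(2,0) | ant1:(0,1)->W->(0,0)
  grid max=4 at (0,0)
Step 2: ant0:(2,0)->N->(1,0) | ant1:(0,0)->E->(0,1)
  grid max=3 at (0,0)
Step 3: ant0:(1,0)->N->(0,0) | ant1:(0,1)->W->(0,0)
  grid max=6 at (0,0)
Step 4: ant0:(0,0)->E->(0,1) | ant1:(0,0)->E->(0,1)
  grid max=5 at (0,0)

(0,1) (0,1)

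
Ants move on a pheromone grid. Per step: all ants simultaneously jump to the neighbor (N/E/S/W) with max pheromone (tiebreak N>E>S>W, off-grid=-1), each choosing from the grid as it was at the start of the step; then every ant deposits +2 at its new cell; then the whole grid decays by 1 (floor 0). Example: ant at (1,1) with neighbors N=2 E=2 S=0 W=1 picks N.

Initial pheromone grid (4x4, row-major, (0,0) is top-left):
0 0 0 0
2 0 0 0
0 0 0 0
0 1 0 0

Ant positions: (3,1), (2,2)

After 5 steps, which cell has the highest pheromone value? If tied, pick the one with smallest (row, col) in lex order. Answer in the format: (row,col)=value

Answer: (0,3)=3

Derivation:
Step 1: ant0:(3,1)->N->(2,1) | ant1:(2,2)->N->(1,2)
  grid max=1 at (1,0)
Step 2: ant0:(2,1)->N->(1,1) | ant1:(1,2)->N->(0,2)
  grid max=1 at (0,2)
Step 3: ant0:(1,1)->N->(0,1) | ant1:(0,2)->E->(0,3)
  grid max=1 at (0,1)
Step 4: ant0:(0,1)->E->(0,2) | ant1:(0,3)->S->(1,3)
  grid max=1 at (0,2)
Step 5: ant0:(0,2)->E->(0,3) | ant1:(1,3)->N->(0,3)
  grid max=3 at (0,3)
Final grid:
  0 0 0 3
  0 0 0 0
  0 0 0 0
  0 0 0 0
Max pheromone 3 at (0,3)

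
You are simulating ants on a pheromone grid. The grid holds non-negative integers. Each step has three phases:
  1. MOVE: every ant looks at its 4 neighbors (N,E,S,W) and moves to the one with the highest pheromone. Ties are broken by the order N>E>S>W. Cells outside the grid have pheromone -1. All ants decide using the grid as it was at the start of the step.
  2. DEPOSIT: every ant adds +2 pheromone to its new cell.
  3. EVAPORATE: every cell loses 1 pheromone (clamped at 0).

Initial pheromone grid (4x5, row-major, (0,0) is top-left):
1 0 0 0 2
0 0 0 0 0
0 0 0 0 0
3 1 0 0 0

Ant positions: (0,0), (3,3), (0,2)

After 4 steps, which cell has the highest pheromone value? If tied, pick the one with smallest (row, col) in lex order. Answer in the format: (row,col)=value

Answer: (0,4)=6

Derivation:
Step 1: ant0:(0,0)->E->(0,1) | ant1:(3,3)->N->(2,3) | ant2:(0,2)->E->(0,3)
  grid max=2 at (3,0)
Step 2: ant0:(0,1)->E->(0,2) | ant1:(2,3)->N->(1,3) | ant2:(0,3)->E->(0,4)
  grid max=2 at (0,4)
Step 3: ant0:(0,2)->E->(0,3) | ant1:(1,3)->N->(0,3) | ant2:(0,4)->S->(1,4)
  grid max=3 at (0,3)
Step 4: ant0:(0,3)->E->(0,4) | ant1:(0,3)->E->(0,4) | ant2:(1,4)->N->(0,4)
  grid max=6 at (0,4)
Final grid:
  0 0 0 2 6
  0 0 0 0 0
  0 0 0 0 0
  0 0 0 0 0
Max pheromone 6 at (0,4)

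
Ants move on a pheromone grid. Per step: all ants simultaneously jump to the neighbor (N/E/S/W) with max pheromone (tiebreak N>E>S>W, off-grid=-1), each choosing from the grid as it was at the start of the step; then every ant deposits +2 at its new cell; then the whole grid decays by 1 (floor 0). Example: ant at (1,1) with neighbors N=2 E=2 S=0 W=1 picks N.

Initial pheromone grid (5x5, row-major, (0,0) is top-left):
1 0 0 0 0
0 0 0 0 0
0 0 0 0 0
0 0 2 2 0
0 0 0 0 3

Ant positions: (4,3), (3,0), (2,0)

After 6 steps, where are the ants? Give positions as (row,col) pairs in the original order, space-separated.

Step 1: ant0:(4,3)->E->(4,4) | ant1:(3,0)->N->(2,0) | ant2:(2,0)->N->(1,0)
  grid max=4 at (4,4)
Step 2: ant0:(4,4)->N->(3,4) | ant1:(2,0)->N->(1,0) | ant2:(1,0)->S->(2,0)
  grid max=3 at (4,4)
Step 3: ant0:(3,4)->S->(4,4) | ant1:(1,0)->S->(2,0) | ant2:(2,0)->N->(1,0)
  grid max=4 at (4,4)
Step 4: ant0:(4,4)->N->(3,4) | ant1:(2,0)->N->(1,0) | ant2:(1,0)->S->(2,0)
  grid max=4 at (1,0)
Step 5: ant0:(3,4)->S->(4,4) | ant1:(1,0)->S->(2,0) | ant2:(2,0)->N->(1,0)
  grid max=5 at (1,0)
Step 6: ant0:(4,4)->N->(3,4) | ant1:(2,0)->N->(1,0) | ant2:(1,0)->S->(2,0)
  grid max=6 at (1,0)

(3,4) (1,0) (2,0)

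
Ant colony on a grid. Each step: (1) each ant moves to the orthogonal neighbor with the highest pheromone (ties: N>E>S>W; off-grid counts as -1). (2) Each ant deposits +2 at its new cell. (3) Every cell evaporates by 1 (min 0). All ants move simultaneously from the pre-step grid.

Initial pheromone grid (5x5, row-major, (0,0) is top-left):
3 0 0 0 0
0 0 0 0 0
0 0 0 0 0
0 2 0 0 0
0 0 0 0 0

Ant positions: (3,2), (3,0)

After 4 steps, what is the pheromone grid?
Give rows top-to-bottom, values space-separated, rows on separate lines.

After step 1: ants at (3,1),(3,1)
  2 0 0 0 0
  0 0 0 0 0
  0 0 0 0 0
  0 5 0 0 0
  0 0 0 0 0
After step 2: ants at (2,1),(2,1)
  1 0 0 0 0
  0 0 0 0 0
  0 3 0 0 0
  0 4 0 0 0
  0 0 0 0 0
After step 3: ants at (3,1),(3,1)
  0 0 0 0 0
  0 0 0 0 0
  0 2 0 0 0
  0 7 0 0 0
  0 0 0 0 0
After step 4: ants at (2,1),(2,1)
  0 0 0 0 0
  0 0 0 0 0
  0 5 0 0 0
  0 6 0 0 0
  0 0 0 0 0

0 0 0 0 0
0 0 0 0 0
0 5 0 0 0
0 6 0 0 0
0 0 0 0 0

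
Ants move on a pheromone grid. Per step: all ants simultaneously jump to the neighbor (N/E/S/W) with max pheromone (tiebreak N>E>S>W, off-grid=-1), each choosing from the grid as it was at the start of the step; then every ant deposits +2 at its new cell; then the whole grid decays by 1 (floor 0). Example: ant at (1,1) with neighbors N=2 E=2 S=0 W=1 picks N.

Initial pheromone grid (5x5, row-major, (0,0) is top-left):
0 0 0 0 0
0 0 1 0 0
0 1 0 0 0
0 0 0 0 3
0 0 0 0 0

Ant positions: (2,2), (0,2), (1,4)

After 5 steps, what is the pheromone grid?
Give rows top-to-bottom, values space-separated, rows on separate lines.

After step 1: ants at (1,2),(1,2),(0,4)
  0 0 0 0 1
  0 0 4 0 0
  0 0 0 0 0
  0 0 0 0 2
  0 0 0 0 0
After step 2: ants at (0,2),(0,2),(1,4)
  0 0 3 0 0
  0 0 3 0 1
  0 0 0 0 0
  0 0 0 0 1
  0 0 0 0 0
After step 3: ants at (1,2),(1,2),(0,4)
  0 0 2 0 1
  0 0 6 0 0
  0 0 0 0 0
  0 0 0 0 0
  0 0 0 0 0
After step 4: ants at (0,2),(0,2),(1,4)
  0 0 5 0 0
  0 0 5 0 1
  0 0 0 0 0
  0 0 0 0 0
  0 0 0 0 0
After step 5: ants at (1,2),(1,2),(0,4)
  0 0 4 0 1
  0 0 8 0 0
  0 0 0 0 0
  0 0 0 0 0
  0 0 0 0 0

0 0 4 0 1
0 0 8 0 0
0 0 0 0 0
0 0 0 0 0
0 0 0 0 0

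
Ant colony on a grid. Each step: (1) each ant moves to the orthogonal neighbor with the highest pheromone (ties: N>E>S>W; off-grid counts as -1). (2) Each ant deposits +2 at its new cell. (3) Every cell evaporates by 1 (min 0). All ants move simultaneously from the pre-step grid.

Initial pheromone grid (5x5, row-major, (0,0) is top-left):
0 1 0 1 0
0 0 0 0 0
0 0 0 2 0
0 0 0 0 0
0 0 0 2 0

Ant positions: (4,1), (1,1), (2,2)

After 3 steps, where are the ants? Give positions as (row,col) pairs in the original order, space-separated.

Step 1: ant0:(4,1)->N->(3,1) | ant1:(1,1)->N->(0,1) | ant2:(2,2)->E->(2,3)
  grid max=3 at (2,3)
Step 2: ant0:(3,1)->N->(2,1) | ant1:(0,1)->E->(0,2) | ant2:(2,3)->N->(1,3)
  grid max=2 at (2,3)
Step 3: ant0:(2,1)->N->(1,1) | ant1:(0,2)->W->(0,1) | ant2:(1,3)->S->(2,3)
  grid max=3 at (2,3)

(1,1) (0,1) (2,3)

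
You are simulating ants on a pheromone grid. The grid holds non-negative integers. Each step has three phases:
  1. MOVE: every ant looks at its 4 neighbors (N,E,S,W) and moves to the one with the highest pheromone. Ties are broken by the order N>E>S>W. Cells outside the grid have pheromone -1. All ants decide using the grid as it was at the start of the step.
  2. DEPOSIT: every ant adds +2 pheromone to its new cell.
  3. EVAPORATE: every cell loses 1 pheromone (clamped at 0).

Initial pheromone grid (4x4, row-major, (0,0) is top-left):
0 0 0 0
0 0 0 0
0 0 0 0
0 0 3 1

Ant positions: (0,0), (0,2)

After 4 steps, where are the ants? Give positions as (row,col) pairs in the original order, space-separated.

Step 1: ant0:(0,0)->E->(0,1) | ant1:(0,2)->E->(0,3)
  grid max=2 at (3,2)
Step 2: ant0:(0,1)->E->(0,2) | ant1:(0,3)->S->(1,3)
  grid max=1 at (0,2)
Step 3: ant0:(0,2)->E->(0,3) | ant1:(1,3)->N->(0,3)
  grid max=3 at (0,3)
Step 4: ant0:(0,3)->S->(1,3) | ant1:(0,3)->S->(1,3)
  grid max=3 at (1,3)

(1,3) (1,3)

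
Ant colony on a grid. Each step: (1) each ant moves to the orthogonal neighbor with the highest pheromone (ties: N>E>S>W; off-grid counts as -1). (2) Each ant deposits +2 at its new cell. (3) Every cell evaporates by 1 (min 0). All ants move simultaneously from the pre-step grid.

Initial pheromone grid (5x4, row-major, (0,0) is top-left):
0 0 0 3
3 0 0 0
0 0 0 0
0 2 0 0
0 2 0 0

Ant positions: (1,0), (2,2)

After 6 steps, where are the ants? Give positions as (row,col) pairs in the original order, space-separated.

Step 1: ant0:(1,0)->N->(0,0) | ant1:(2,2)->N->(1,2)
  grid max=2 at (0,3)
Step 2: ant0:(0,0)->S->(1,0) | ant1:(1,2)->N->(0,2)
  grid max=3 at (1,0)
Step 3: ant0:(1,0)->N->(0,0) | ant1:(0,2)->E->(0,3)
  grid max=2 at (0,3)
Step 4: ant0:(0,0)->S->(1,0) | ant1:(0,3)->S->(1,3)
  grid max=3 at (1,0)
Step 5: ant0:(1,0)->N->(0,0) | ant1:(1,3)->N->(0,3)
  grid max=2 at (0,3)
Step 6: ant0:(0,0)->S->(1,0) | ant1:(0,3)->S->(1,3)
  grid max=3 at (1,0)

(1,0) (1,3)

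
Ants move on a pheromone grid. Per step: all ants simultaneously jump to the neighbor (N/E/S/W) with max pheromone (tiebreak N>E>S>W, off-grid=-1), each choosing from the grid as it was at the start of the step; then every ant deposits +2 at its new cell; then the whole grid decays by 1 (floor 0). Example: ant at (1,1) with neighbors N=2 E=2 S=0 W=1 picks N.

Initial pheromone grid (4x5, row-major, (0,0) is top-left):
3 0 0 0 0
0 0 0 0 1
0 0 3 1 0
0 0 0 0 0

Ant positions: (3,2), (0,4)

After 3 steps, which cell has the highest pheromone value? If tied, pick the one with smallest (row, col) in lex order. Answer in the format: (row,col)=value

Step 1: ant0:(3,2)->N->(2,2) | ant1:(0,4)->S->(1,4)
  grid max=4 at (2,2)
Step 2: ant0:(2,2)->N->(1,2) | ant1:(1,4)->N->(0,4)
  grid max=3 at (2,2)
Step 3: ant0:(1,2)->S->(2,2) | ant1:(0,4)->S->(1,4)
  grid max=4 at (2,2)
Final grid:
  0 0 0 0 0
  0 0 0 0 2
  0 0 4 0 0
  0 0 0 0 0
Max pheromone 4 at (2,2)

Answer: (2,2)=4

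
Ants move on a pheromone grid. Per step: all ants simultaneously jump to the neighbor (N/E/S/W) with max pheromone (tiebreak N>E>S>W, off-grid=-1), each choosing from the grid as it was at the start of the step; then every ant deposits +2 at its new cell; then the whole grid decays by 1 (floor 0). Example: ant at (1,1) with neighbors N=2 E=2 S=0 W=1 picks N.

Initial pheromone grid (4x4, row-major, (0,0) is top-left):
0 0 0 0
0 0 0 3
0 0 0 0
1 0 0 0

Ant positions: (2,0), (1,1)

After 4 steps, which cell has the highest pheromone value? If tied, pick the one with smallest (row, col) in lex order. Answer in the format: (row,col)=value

Step 1: ant0:(2,0)->S->(3,0) | ant1:(1,1)->N->(0,1)
  grid max=2 at (1,3)
Step 2: ant0:(3,0)->N->(2,0) | ant1:(0,1)->E->(0,2)
  grid max=1 at (0,2)
Step 3: ant0:(2,0)->S->(3,0) | ant1:(0,2)->E->(0,3)
  grid max=2 at (3,0)
Step 4: ant0:(3,0)->N->(2,0) | ant1:(0,3)->S->(1,3)
  grid max=1 at (1,3)
Final grid:
  0 0 0 0
  0 0 0 1
  1 0 0 0
  1 0 0 0
Max pheromone 1 at (1,3)

Answer: (1,3)=1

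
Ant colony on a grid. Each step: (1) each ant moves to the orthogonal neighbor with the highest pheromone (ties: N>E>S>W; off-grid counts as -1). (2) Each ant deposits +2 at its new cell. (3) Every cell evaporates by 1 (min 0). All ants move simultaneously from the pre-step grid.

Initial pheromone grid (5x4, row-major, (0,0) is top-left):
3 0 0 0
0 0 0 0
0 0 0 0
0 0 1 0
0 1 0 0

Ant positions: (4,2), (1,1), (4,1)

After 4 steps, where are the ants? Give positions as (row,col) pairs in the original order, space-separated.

Step 1: ant0:(4,2)->N->(3,2) | ant1:(1,1)->N->(0,1) | ant2:(4,1)->N->(3,1)
  grid max=2 at (0,0)
Step 2: ant0:(3,2)->W->(3,1) | ant1:(0,1)->W->(0,0) | ant2:(3,1)->E->(3,2)
  grid max=3 at (0,0)
Step 3: ant0:(3,1)->E->(3,2) | ant1:(0,0)->E->(0,1) | ant2:(3,2)->W->(3,1)
  grid max=4 at (3,2)
Step 4: ant0:(3,2)->W->(3,1) | ant1:(0,1)->W->(0,0) | ant2:(3,1)->E->(3,2)
  grid max=5 at (3,2)

(3,1) (0,0) (3,2)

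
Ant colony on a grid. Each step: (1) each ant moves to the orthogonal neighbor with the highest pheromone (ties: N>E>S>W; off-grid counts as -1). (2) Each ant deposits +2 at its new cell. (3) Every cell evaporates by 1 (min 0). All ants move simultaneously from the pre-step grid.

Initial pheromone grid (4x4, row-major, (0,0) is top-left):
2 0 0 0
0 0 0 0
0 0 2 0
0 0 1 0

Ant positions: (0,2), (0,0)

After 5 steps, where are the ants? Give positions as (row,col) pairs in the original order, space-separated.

Step 1: ant0:(0,2)->E->(0,3) | ant1:(0,0)->E->(0,1)
  grid max=1 at (0,0)
Step 2: ant0:(0,3)->S->(1,3) | ant1:(0,1)->W->(0,0)
  grid max=2 at (0,0)
Step 3: ant0:(1,3)->N->(0,3) | ant1:(0,0)->E->(0,1)
  grid max=1 at (0,0)
Step 4: ant0:(0,3)->S->(1,3) | ant1:(0,1)->W->(0,0)
  grid max=2 at (0,0)
Step 5: ant0:(1,3)->N->(0,3) | ant1:(0,0)->E->(0,1)
  grid max=1 at (0,0)

(0,3) (0,1)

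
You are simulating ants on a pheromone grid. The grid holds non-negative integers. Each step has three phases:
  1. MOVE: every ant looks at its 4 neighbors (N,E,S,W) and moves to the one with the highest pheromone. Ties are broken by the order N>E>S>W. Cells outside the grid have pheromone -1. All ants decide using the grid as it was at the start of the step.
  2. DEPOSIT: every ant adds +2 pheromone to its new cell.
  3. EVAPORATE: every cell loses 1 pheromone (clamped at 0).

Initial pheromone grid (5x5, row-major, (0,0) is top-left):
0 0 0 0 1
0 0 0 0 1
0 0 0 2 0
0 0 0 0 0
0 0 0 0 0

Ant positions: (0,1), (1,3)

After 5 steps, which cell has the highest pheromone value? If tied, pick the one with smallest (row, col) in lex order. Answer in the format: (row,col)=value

Answer: (2,3)=5

Derivation:
Step 1: ant0:(0,1)->E->(0,2) | ant1:(1,3)->S->(2,3)
  grid max=3 at (2,3)
Step 2: ant0:(0,2)->E->(0,3) | ant1:(2,3)->N->(1,3)
  grid max=2 at (2,3)
Step 3: ant0:(0,3)->S->(1,3) | ant1:(1,3)->S->(2,3)
  grid max=3 at (2,3)
Step 4: ant0:(1,3)->S->(2,3) | ant1:(2,3)->N->(1,3)
  grid max=4 at (2,3)
Step 5: ant0:(2,3)->N->(1,3) | ant1:(1,3)->S->(2,3)
  grid max=5 at (2,3)
Final grid:
  0 0 0 0 0
  0 0 0 4 0
  0 0 0 5 0
  0 0 0 0 0
  0 0 0 0 0
Max pheromone 5 at (2,3)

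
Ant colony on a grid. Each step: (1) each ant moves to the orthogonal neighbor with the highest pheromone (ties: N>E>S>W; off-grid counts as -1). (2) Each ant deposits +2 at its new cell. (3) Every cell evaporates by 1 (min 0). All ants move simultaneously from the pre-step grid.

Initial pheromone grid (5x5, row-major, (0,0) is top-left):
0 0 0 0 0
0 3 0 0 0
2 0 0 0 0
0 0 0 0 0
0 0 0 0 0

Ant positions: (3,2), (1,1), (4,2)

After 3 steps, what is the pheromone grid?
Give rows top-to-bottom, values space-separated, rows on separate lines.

After step 1: ants at (2,2),(0,1),(3,2)
  0 1 0 0 0
  0 2 0 0 0
  1 0 1 0 0
  0 0 1 0 0
  0 0 0 0 0
After step 2: ants at (3,2),(1,1),(2,2)
  0 0 0 0 0
  0 3 0 0 0
  0 0 2 0 0
  0 0 2 0 0
  0 0 0 0 0
After step 3: ants at (2,2),(0,1),(3,2)
  0 1 0 0 0
  0 2 0 0 0
  0 0 3 0 0
  0 0 3 0 0
  0 0 0 0 0

0 1 0 0 0
0 2 0 0 0
0 0 3 0 0
0 0 3 0 0
0 0 0 0 0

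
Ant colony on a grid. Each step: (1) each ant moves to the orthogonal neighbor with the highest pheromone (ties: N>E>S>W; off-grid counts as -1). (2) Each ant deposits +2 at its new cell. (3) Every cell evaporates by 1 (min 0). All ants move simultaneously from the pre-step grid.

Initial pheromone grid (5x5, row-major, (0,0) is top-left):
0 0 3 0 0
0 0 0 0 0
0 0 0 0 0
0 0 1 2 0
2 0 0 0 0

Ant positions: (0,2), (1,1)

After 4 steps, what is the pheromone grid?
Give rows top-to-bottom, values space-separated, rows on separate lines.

After step 1: ants at (0,3),(0,1)
  0 1 2 1 0
  0 0 0 0 0
  0 0 0 0 0
  0 0 0 1 0
  1 0 0 0 0
After step 2: ants at (0,2),(0,2)
  0 0 5 0 0
  0 0 0 0 0
  0 0 0 0 0
  0 0 0 0 0
  0 0 0 0 0
After step 3: ants at (0,3),(0,3)
  0 0 4 3 0
  0 0 0 0 0
  0 0 0 0 0
  0 0 0 0 0
  0 0 0 0 0
After step 4: ants at (0,2),(0,2)
  0 0 7 2 0
  0 0 0 0 0
  0 0 0 0 0
  0 0 0 0 0
  0 0 0 0 0

0 0 7 2 0
0 0 0 0 0
0 0 0 0 0
0 0 0 0 0
0 0 0 0 0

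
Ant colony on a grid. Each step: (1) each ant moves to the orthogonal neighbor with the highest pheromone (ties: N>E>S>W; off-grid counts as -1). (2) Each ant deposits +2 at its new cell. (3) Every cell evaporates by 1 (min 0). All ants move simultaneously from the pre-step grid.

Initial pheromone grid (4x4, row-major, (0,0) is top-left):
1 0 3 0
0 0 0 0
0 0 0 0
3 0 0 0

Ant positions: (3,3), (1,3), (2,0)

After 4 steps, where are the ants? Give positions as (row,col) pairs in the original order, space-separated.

Step 1: ant0:(3,3)->N->(2,3) | ant1:(1,3)->N->(0,3) | ant2:(2,0)->S->(3,0)
  grid max=4 at (3,0)
Step 2: ant0:(2,3)->N->(1,3) | ant1:(0,3)->W->(0,2) | ant2:(3,0)->N->(2,0)
  grid max=3 at (0,2)
Step 3: ant0:(1,3)->N->(0,3) | ant1:(0,2)->E->(0,3) | ant2:(2,0)->S->(3,0)
  grid max=4 at (3,0)
Step 4: ant0:(0,3)->W->(0,2) | ant1:(0,3)->W->(0,2) | ant2:(3,0)->N->(2,0)
  grid max=5 at (0,2)

(0,2) (0,2) (2,0)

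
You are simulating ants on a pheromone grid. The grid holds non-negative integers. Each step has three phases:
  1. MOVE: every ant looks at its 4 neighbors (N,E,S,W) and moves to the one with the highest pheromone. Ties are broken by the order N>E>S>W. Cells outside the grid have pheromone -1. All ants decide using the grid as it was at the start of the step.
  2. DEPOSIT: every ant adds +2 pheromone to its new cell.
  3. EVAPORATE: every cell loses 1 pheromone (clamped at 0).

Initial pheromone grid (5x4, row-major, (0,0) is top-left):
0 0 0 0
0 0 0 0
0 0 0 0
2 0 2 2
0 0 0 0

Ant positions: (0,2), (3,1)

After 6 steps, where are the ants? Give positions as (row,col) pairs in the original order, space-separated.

Step 1: ant0:(0,2)->E->(0,3) | ant1:(3,1)->E->(3,2)
  grid max=3 at (3,2)
Step 2: ant0:(0,3)->S->(1,3) | ant1:(3,2)->E->(3,3)
  grid max=2 at (3,2)
Step 3: ant0:(1,3)->N->(0,3) | ant1:(3,3)->W->(3,2)
  grid max=3 at (3,2)
Step 4: ant0:(0,3)->S->(1,3) | ant1:(3,2)->E->(3,3)
  grid max=2 at (3,2)
Step 5: ant0:(1,3)->N->(0,3) | ant1:(3,3)->W->(3,2)
  grid max=3 at (3,2)
Step 6: ant0:(0,3)->S->(1,3) | ant1:(3,2)->E->(3,3)
  grid max=2 at (3,2)

(1,3) (3,3)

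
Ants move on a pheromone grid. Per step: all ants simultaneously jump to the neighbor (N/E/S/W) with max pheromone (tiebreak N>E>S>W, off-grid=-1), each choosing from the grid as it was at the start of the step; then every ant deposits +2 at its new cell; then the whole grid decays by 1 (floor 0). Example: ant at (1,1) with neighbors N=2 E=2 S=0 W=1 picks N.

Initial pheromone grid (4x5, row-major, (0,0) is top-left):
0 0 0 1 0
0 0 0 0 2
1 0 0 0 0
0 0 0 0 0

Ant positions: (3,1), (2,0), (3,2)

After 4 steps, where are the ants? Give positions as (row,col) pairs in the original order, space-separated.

Step 1: ant0:(3,1)->N->(2,1) | ant1:(2,0)->N->(1,0) | ant2:(3,2)->N->(2,2)
  grid max=1 at (1,0)
Step 2: ant0:(2,1)->E->(2,2) | ant1:(1,0)->N->(0,0) | ant2:(2,2)->W->(2,1)
  grid max=2 at (2,1)
Step 3: ant0:(2,2)->W->(2,1) | ant1:(0,0)->E->(0,1) | ant2:(2,1)->E->(2,2)
  grid max=3 at (2,1)
Step 4: ant0:(2,1)->E->(2,2) | ant1:(0,1)->E->(0,2) | ant2:(2,2)->W->(2,1)
  grid max=4 at (2,1)

(2,2) (0,2) (2,1)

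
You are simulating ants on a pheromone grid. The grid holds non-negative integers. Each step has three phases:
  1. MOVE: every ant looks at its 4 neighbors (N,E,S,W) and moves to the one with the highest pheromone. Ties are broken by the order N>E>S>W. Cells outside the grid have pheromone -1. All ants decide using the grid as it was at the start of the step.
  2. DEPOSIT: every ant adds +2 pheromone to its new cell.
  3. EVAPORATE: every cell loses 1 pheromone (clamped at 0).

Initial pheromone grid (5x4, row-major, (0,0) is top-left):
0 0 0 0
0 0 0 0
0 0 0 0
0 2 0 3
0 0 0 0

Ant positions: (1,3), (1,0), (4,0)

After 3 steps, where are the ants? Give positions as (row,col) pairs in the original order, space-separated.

Step 1: ant0:(1,3)->N->(0,3) | ant1:(1,0)->N->(0,0) | ant2:(4,0)->N->(3,0)
  grid max=2 at (3,3)
Step 2: ant0:(0,3)->S->(1,3) | ant1:(0,0)->E->(0,1) | ant2:(3,0)->E->(3,1)
  grid max=2 at (3,1)
Step 3: ant0:(1,3)->N->(0,3) | ant1:(0,1)->E->(0,2) | ant2:(3,1)->N->(2,1)
  grid max=1 at (0,2)

(0,3) (0,2) (2,1)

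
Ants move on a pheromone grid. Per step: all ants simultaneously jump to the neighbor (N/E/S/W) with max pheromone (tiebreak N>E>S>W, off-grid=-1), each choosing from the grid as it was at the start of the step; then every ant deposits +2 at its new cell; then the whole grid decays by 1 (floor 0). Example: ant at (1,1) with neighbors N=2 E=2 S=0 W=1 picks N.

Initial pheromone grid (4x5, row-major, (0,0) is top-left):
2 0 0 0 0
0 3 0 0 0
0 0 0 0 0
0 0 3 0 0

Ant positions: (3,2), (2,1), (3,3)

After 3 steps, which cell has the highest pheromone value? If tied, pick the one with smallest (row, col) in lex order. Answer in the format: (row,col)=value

Step 1: ant0:(3,2)->N->(2,2) | ant1:(2,1)->N->(1,1) | ant2:(3,3)->W->(3,2)
  grid max=4 at (1,1)
Step 2: ant0:(2,2)->S->(3,2) | ant1:(1,1)->N->(0,1) | ant2:(3,2)->N->(2,2)
  grid max=5 at (3,2)
Step 3: ant0:(3,2)->N->(2,2) | ant1:(0,1)->S->(1,1) | ant2:(2,2)->S->(3,2)
  grid max=6 at (3,2)
Final grid:
  0 0 0 0 0
  0 4 0 0 0
  0 0 3 0 0
  0 0 6 0 0
Max pheromone 6 at (3,2)

Answer: (3,2)=6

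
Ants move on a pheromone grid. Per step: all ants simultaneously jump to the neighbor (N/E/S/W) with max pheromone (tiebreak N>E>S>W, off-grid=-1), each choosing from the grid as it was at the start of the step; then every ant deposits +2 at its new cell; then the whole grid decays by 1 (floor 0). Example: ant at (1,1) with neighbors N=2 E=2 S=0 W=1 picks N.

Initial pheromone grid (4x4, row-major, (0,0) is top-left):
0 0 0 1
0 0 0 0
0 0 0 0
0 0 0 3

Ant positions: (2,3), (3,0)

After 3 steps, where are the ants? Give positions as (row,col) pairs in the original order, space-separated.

Step 1: ant0:(2,3)->S->(3,3) | ant1:(3,0)->N->(2,0)
  grid max=4 at (3,3)
Step 2: ant0:(3,3)->N->(2,3) | ant1:(2,0)->N->(1,0)
  grid max=3 at (3,3)
Step 3: ant0:(2,3)->S->(3,3) | ant1:(1,0)->N->(0,0)
  grid max=4 at (3,3)

(3,3) (0,0)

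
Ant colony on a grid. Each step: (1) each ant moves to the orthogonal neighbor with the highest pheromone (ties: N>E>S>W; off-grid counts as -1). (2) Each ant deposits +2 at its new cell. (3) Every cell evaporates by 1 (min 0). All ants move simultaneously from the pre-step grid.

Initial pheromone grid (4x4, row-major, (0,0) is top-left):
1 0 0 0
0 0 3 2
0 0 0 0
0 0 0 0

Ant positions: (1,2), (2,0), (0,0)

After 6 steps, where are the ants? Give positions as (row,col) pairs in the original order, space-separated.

Step 1: ant0:(1,2)->E->(1,3) | ant1:(2,0)->N->(1,0) | ant2:(0,0)->E->(0,1)
  grid max=3 at (1,3)
Step 2: ant0:(1,3)->W->(1,2) | ant1:(1,0)->N->(0,0) | ant2:(0,1)->E->(0,2)
  grid max=3 at (1,2)
Step 3: ant0:(1,2)->E->(1,3) | ant1:(0,0)->E->(0,1) | ant2:(0,2)->S->(1,2)
  grid max=4 at (1,2)
Step 4: ant0:(1,3)->W->(1,2) | ant1:(0,1)->E->(0,2) | ant2:(1,2)->E->(1,3)
  grid max=5 at (1,2)
Step 5: ant0:(1,2)->E->(1,3) | ant1:(0,2)->S->(1,2) | ant2:(1,3)->W->(1,2)
  grid max=8 at (1,2)
Step 6: ant0:(1,3)->W->(1,2) | ant1:(1,2)->E->(1,3) | ant2:(1,2)->E->(1,3)
  grid max=9 at (1,2)

(1,2) (1,3) (1,3)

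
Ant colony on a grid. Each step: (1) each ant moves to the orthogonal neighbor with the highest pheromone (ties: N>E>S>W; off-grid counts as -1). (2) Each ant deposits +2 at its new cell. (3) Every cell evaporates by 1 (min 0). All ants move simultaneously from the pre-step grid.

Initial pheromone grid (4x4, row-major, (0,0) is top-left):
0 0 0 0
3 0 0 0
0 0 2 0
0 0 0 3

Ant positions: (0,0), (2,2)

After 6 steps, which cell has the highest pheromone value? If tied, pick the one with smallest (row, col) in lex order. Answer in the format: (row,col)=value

Answer: (1,0)=3

Derivation:
Step 1: ant0:(0,0)->S->(1,0) | ant1:(2,2)->N->(1,2)
  grid max=4 at (1,0)
Step 2: ant0:(1,0)->N->(0,0) | ant1:(1,2)->S->(2,2)
  grid max=3 at (1,0)
Step 3: ant0:(0,0)->S->(1,0) | ant1:(2,2)->N->(1,2)
  grid max=4 at (1,0)
Step 4: ant0:(1,0)->N->(0,0) | ant1:(1,2)->S->(2,2)
  grid max=3 at (1,0)
Step 5: ant0:(0,0)->S->(1,0) | ant1:(2,2)->N->(1,2)
  grid max=4 at (1,0)
Step 6: ant0:(1,0)->N->(0,0) | ant1:(1,2)->S->(2,2)
  grid max=3 at (1,0)
Final grid:
  1 0 0 0
  3 0 0 0
  0 0 2 0
  0 0 0 0
Max pheromone 3 at (1,0)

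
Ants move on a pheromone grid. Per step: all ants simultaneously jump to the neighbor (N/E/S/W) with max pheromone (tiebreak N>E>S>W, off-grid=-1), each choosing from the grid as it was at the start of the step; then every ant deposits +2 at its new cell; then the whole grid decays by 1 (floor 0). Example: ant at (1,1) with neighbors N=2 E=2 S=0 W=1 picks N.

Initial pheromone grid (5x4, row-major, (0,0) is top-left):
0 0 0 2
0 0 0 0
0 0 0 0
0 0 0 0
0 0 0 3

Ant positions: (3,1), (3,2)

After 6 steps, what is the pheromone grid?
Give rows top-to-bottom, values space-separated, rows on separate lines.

After step 1: ants at (2,1),(2,2)
  0 0 0 1
  0 0 0 0
  0 1 1 0
  0 0 0 0
  0 0 0 2
After step 2: ants at (2,2),(2,1)
  0 0 0 0
  0 0 0 0
  0 2 2 0
  0 0 0 0
  0 0 0 1
After step 3: ants at (2,1),(2,2)
  0 0 0 0
  0 0 0 0
  0 3 3 0
  0 0 0 0
  0 0 0 0
After step 4: ants at (2,2),(2,1)
  0 0 0 0
  0 0 0 0
  0 4 4 0
  0 0 0 0
  0 0 0 0
After step 5: ants at (2,1),(2,2)
  0 0 0 0
  0 0 0 0
  0 5 5 0
  0 0 0 0
  0 0 0 0
After step 6: ants at (2,2),(2,1)
  0 0 0 0
  0 0 0 0
  0 6 6 0
  0 0 0 0
  0 0 0 0

0 0 0 0
0 0 0 0
0 6 6 0
0 0 0 0
0 0 0 0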